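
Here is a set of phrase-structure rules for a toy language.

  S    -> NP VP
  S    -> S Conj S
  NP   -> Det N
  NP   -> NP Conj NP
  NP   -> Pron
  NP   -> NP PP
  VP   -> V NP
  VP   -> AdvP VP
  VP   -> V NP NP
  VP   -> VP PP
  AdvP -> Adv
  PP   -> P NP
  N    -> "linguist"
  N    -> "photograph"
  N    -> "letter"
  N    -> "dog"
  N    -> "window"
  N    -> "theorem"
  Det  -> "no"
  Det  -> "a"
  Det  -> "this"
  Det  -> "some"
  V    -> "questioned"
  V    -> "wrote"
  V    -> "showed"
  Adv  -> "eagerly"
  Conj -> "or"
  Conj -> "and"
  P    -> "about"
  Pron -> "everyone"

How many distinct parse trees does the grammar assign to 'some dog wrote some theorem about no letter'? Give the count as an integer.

The two bracketings:
[S [NP [Det some] [N dog]] [VP [V wrote] [NP [NP [Det some] [N theorem]] [PP [P about] [NP [Det no] [N letter]]]]]]
[S [NP [Det some] [N dog]] [VP [VP [V wrote] [NP [Det some] [N theorem]]] [PP [P about] [NP [Det no] [N letter]]]]]
The difference turns on whether NP → NP PP is used at the relevant span, versus an alternative expansion of NP.

2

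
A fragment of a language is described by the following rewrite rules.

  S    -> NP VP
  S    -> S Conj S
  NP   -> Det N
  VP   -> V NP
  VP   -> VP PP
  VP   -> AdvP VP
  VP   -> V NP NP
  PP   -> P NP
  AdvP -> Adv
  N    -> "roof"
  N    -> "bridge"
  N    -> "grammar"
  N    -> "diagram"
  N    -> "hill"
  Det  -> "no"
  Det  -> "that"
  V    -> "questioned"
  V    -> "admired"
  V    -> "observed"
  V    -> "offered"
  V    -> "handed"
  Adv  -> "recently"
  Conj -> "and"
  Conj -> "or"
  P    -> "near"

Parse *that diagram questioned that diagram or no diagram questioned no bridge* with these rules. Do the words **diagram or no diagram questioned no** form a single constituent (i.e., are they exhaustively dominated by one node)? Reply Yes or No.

No

[S [S [NP [Det that] [N diagram]] [VP [V questioned] [NP [Det that] [N diagram]]]] [Conj or] [S [NP [Det no] [N diagram]] [VP [V questioned] [NP [Det no] [N bridge]]]]]
The smallest constituent containing 'diagram or no diagram questioned no' is the S spanning 'that diagram questioned that diagram or no diagram questioned no bridge'; no single node in the tree dominates exactly the given words.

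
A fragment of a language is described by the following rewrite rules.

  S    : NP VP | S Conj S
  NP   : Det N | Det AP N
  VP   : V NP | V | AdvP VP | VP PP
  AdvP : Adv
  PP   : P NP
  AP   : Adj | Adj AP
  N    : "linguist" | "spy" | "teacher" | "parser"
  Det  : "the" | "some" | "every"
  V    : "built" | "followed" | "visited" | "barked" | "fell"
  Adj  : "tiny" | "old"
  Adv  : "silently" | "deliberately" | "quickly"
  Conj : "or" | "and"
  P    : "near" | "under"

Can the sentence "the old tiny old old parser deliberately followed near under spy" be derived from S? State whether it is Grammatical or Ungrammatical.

A P word can never sit immediately before a P word in any string this grammar generates, so the substring 'near under' rules out a derivation.

Ungrammatical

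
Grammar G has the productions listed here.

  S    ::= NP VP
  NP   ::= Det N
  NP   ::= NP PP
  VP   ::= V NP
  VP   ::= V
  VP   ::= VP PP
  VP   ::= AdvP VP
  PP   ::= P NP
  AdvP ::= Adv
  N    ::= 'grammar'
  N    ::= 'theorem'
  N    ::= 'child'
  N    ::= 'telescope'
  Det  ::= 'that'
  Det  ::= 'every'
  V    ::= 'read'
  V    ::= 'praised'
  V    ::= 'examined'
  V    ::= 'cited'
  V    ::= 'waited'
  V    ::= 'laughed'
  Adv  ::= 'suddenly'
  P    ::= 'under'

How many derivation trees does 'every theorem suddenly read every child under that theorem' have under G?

3

Two of the 3 distinct bracketings:
[S [NP [Det every] [N theorem]] [VP [VP [AdvP [Adv suddenly]] [VP [V read] [NP [Det every] [N child]]]] [PP [P under] [NP [Det that] [N theorem]]]]]
[S [NP [Det every] [N theorem]] [VP [AdvP [Adv suddenly]] [VP [V read] [NP [NP [Det every] [N child]] [PP [P under] [NP [Det that] [N theorem]]]]]]]
The difference turns on whether NP → NP PP is used at the relevant span, versus an alternative expansion of NP.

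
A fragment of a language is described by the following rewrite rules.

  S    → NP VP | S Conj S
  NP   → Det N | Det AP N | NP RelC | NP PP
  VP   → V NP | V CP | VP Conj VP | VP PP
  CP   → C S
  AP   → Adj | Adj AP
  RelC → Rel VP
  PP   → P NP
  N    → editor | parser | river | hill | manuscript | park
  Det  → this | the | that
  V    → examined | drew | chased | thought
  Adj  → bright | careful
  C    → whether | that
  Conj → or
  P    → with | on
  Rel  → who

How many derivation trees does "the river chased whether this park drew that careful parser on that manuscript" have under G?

3

Two of the 3 distinct bracketings:
[S [NP [Det the] [N river]] [VP [V chased] [CP [C whether] [S [NP [Det this] [N park]] [VP [V drew] [NP [NP [Det that] [AP [Adj careful]] [N parser]] [PP [P on] [NP [Det that] [N manuscript]]]]]]]]]
[S [NP [Det the] [N river]] [VP [V chased] [CP [C whether] [S [NP [Det this] [N park]] [VP [VP [V drew] [NP [Det that] [AP [Adj careful]] [N parser]]] [PP [P on] [NP [Det that] [N manuscript]]]]]]]]
The difference turns on whether NP → NP PP is used at the relevant span, versus an alternative expansion of NP.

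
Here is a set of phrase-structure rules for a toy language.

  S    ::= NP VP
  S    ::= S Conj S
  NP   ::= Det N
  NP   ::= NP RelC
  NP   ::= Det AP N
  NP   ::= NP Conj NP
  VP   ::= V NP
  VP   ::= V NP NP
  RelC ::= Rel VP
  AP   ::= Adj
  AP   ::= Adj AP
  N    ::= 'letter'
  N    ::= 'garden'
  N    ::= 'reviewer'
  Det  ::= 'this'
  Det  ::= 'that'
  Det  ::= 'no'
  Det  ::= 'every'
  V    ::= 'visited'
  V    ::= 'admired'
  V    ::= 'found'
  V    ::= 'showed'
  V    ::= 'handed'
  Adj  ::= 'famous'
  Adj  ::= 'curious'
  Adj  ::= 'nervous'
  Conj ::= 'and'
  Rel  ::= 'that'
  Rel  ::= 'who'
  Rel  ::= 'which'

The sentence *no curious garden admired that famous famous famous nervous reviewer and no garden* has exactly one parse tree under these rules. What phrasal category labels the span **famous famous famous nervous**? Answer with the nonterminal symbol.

S
  NP
    Det: no
    AP
      Adj: curious
    N: garden
  VP
    V: admired
    NP
      NP
        Det: that
        AP
          Adj: famous
          AP
            Adj: famous
            AP
              Adj: famous
              AP
                Adj: nervous
        N: reviewer
      Conj: and
      NP
        Det: no
        N: garden
The span 'famous famous famous nervous' is the AP node built by AP → Adj AP.

AP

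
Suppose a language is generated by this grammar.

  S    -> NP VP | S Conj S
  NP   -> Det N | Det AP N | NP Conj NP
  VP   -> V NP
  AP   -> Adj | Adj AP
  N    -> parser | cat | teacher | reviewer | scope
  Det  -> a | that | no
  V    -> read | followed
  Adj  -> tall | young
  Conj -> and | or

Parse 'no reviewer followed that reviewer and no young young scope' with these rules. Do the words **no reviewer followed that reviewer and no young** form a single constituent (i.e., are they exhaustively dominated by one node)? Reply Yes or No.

[S [NP [Det no] [N reviewer]] [VP [V followed] [NP [NP [Det that] [N reviewer]] [Conj and] [NP [Det no] [AP [Adj young] [AP [Adj young]]] [N scope]]]]]
The smallest constituent containing 'no reviewer followed that reviewer and no young' is the S spanning 'no reviewer followed that reviewer and no young young scope'; no single node in the tree dominates exactly the given words.

No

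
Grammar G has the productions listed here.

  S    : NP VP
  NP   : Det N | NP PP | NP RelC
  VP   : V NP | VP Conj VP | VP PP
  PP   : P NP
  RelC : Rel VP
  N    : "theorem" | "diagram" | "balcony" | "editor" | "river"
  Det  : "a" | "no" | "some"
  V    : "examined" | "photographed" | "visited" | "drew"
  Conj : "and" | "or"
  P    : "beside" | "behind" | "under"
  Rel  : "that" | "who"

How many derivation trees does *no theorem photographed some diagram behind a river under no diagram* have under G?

Two of the 5 distinct bracketings:
[S [NP [Det no] [N theorem]] [VP [V photographed] [NP [NP [Det some] [N diagram]] [PP [P behind] [NP [NP [Det a] [N river]] [PP [P under] [NP [Det no] [N diagram]]]]]]]]
[S [NP [Det no] [N theorem]] [VP [V photographed] [NP [NP [NP [Det some] [N diagram]] [PP [P behind] [NP [Det a] [N river]]]] [PP [P under] [NP [Det no] [N diagram]]]]]]
The trees differ in how a recursive rule is bracketed over the same span.

5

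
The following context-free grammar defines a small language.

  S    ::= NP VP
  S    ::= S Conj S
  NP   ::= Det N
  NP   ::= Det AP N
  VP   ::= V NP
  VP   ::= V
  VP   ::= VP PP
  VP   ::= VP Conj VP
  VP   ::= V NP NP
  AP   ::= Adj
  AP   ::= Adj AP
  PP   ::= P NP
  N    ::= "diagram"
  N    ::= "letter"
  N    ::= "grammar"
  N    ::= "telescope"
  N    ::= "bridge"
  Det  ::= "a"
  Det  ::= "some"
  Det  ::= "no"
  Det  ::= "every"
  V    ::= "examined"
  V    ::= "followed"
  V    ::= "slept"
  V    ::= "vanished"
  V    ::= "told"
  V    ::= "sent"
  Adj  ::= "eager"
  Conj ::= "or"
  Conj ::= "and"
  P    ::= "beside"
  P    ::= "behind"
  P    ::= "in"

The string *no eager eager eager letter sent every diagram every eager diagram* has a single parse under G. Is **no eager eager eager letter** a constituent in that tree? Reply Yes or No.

[S [NP [Det no] [AP [Adj eager] [AP [Adj eager] [AP [Adj eager]]]] [N letter]] [VP [V sent] [NP [Det every] [N diagram]] [NP [Det every] [AP [Adj eager]] [N diagram]]]]
The words 'no eager eager eager letter' are exhaustively dominated by a single NP node (built by NP → Det AP N), so they form a constituent.

Yes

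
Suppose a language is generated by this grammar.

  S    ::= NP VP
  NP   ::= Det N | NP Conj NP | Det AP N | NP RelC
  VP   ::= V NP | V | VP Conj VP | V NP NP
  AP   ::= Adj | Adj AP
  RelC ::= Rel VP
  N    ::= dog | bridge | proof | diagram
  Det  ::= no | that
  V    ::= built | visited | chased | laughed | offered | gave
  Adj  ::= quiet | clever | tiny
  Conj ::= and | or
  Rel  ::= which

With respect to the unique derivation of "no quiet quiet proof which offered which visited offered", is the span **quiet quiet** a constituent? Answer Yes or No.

[S [NP [NP [NP [Det no] [AP [Adj quiet] [AP [Adj quiet]]] [N proof]] [RelC [Rel which] [VP [V offered]]]] [RelC [Rel which] [VP [V visited]]]] [VP [V offered]]]
The words 'quiet quiet' are exhaustively dominated by a single AP node (built by AP → Adj AP), so they form a constituent.

Yes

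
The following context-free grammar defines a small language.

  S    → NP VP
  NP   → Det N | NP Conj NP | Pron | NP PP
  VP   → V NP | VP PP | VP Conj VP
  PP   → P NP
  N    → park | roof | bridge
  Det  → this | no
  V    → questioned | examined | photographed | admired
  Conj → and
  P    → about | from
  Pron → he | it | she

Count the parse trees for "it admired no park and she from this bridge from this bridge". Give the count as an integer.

Two of the 9 distinct bracketings:
[S [NP [Pron it]] [VP [V admired] [NP [NP [Det no] [N park]] [Conj and] [NP [NP [Pron she]] [PP [P from] [NP [NP [Det this] [N bridge]] [PP [P from] [NP [Det this] [N bridge]]]]]]]]]
[S [NP [Pron it]] [VP [V admired] [NP [NP [Det no] [N park]] [Conj and] [NP [NP [NP [Pron she]] [PP [P from] [NP [Det this] [N bridge]]]] [PP [P from] [NP [Det this] [N bridge]]]]]]]
The trees differ in how a recursive rule is bracketed over the same span.

9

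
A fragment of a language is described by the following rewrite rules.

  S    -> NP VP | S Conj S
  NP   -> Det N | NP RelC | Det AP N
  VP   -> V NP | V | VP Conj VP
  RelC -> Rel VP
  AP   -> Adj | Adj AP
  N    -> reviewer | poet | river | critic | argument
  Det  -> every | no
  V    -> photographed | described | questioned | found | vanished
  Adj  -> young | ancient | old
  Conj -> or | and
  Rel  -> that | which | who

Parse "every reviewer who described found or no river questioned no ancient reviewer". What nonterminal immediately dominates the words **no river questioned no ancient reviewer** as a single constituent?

[S [S [NP [NP [Det every] [N reviewer]] [RelC [Rel who] [VP [V described]]]] [VP [V found]]] [Conj or] [S [NP [Det no] [N river]] [VP [V questioned] [NP [Det no] [AP [Adj ancient]] [N reviewer]]]]]
The span 'no river questioned no ancient reviewer' is the S node built by S → NP VP.

S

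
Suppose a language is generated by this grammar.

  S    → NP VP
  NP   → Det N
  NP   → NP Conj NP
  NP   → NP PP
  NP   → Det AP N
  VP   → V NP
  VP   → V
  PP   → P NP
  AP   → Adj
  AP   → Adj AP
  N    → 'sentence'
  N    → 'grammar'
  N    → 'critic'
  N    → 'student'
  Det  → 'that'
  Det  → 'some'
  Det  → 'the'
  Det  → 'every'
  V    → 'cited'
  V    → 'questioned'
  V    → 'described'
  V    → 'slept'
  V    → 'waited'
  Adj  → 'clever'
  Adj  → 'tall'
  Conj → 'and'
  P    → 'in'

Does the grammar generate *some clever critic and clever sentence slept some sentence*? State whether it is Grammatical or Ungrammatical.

Ungrammatical

A Conj word can never sit immediately before an Adj word in any string this grammar generates, so the substring 'and clever' rules out a derivation.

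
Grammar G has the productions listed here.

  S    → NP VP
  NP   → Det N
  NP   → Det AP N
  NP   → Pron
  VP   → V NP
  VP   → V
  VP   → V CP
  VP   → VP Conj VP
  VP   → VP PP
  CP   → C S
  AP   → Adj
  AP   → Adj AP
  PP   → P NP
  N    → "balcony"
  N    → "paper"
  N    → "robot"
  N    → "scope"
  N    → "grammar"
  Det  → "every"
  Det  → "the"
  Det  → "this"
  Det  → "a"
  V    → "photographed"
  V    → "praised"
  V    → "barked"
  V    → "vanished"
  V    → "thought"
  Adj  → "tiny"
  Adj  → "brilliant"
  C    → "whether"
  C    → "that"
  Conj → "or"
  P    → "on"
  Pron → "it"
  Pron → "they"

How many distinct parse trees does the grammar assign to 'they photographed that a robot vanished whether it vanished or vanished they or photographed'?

9

Two of the 9 distinct bracketings:
[S [NP [Pron they]] [VP [V photographed] [CP [C that] [S [NP [Det a] [N robot]] [VP [V vanished] [CP [C whether] [S [NP [Pron it]] [VP [VP [V vanished]] [Conj or] [VP [VP [V vanished] [NP [Pron they]]] [Conj or] [VP [V photographed]]]]]]]]]]]
[S [NP [Pron they]] [VP [V photographed] [CP [C that] [S [NP [Det a] [N robot]] [VP [V vanished] [CP [C whether] [S [NP [Pron it]] [VP [VP [VP [V vanished]] [Conj or] [VP [V vanished] [NP [Pron they]]]] [Conj or] [VP [V photographed]]]]]]]]]]
The trees differ in how a recursive rule is bracketed over the same span.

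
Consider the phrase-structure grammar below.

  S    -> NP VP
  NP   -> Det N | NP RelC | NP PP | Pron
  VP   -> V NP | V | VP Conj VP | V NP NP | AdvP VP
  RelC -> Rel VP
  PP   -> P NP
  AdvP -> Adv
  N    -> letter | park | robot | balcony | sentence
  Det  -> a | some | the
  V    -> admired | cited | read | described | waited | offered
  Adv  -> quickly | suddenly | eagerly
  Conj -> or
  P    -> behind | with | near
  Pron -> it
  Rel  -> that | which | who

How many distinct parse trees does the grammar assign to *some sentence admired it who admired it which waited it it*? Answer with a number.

Two of the 7 distinct bracketings:
[S [NP [Det some] [N sentence]] [VP [V admired] [NP [NP [Pron it]] [RelC [Rel who] [VP [V admired] [NP [NP [Pron it]] [RelC [Rel which] [VP [V waited] [NP [Pron it]] [NP [Pron it]]]]]]]]]]
[S [NP [Det some] [N sentence]] [VP [V admired] [NP [NP [Pron it]] [RelC [Rel who] [VP [V admired] [NP [NP [Pron it]] [RelC [Rel which] [VP [V waited] [NP [Pron it]]]]] [NP [Pron it]]]]]]]
The trees differ in how a recursive rule is bracketed over the same span.

7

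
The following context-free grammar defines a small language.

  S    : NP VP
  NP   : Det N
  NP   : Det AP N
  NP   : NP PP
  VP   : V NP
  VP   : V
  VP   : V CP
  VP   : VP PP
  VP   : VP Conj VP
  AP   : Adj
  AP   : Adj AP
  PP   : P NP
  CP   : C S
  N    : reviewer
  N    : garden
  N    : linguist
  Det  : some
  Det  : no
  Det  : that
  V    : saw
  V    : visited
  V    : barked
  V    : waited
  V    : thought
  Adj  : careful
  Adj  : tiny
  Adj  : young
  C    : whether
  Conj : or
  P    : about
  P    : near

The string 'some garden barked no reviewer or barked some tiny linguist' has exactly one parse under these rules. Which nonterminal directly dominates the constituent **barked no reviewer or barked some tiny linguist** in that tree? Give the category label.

S

[S [NP [Det some] [N garden]] [VP [VP [V barked] [NP [Det no] [N reviewer]]] [Conj or] [VP [V barked] [NP [Det some] [AP [Adj tiny]] [N linguist]]]]]
The span 'barked no reviewer or barked some tiny linguist' is the VP node built by VP → VP Conj VP.
Its mother is the S built by S → NP VP.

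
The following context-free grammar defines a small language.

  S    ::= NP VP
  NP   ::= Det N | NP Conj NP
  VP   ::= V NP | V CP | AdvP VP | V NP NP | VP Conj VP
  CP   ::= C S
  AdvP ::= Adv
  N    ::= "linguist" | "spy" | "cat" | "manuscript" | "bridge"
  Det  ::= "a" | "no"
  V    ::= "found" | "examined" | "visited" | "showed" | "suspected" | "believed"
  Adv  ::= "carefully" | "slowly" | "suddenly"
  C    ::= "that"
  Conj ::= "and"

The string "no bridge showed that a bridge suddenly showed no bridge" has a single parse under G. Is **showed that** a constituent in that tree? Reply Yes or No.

No

[S [NP [Det no] [N bridge]] [VP [V showed] [CP [C that] [S [NP [Det a] [N bridge]] [VP [AdvP [Adv suddenly]] [VP [V showed] [NP [Det no] [N bridge]]]]]]]]
The smallest constituent containing 'showed that' is the VP spanning 'showed that a bridge suddenly showed no bridge'; no single node in the tree dominates exactly the given words.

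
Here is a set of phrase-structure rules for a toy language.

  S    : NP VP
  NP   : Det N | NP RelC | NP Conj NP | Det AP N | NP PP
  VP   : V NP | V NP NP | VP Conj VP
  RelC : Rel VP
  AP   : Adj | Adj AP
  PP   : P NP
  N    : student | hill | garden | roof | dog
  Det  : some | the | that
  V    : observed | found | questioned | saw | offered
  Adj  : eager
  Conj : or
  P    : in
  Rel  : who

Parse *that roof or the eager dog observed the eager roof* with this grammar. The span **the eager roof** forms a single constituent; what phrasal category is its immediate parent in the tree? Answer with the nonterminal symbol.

S
  NP
    NP
      Det: that
      N: roof
    Conj: or
    NP
      Det: the
      AP
        Adj: eager
      N: dog
  VP
    V: observed
    NP
      Det: the
      AP
        Adj: eager
      N: roof
The span 'the eager roof' is the NP node built by NP → Det AP N.
Its mother is the VP built by VP → V NP.

VP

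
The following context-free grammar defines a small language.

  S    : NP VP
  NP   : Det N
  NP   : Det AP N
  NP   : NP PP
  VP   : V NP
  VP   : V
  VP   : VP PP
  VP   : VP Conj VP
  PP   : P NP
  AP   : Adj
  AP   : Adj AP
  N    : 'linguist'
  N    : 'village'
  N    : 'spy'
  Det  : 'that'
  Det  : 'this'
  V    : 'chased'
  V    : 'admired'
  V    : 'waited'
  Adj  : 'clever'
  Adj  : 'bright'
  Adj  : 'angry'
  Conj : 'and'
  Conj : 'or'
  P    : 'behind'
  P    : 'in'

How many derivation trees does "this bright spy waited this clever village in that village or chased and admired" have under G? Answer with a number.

4

Two of the 4 distinct bracketings:
[S [NP [Det this] [AP [Adj bright]] [N spy]] [VP [VP [V waited] [NP [NP [Det this] [AP [Adj clever]] [N village]] [PP [P in] [NP [Det that] [N village]]]]] [Conj or] [VP [VP [V chased]] [Conj and] [VP [V admired]]]]]
[S [NP [Det this] [AP [Adj bright]] [N spy]] [VP [VP [VP [V waited] [NP [Det this] [AP [Adj clever]] [N village]]] [PP [P in] [NP [Det that] [N village]]]] [Conj or] [VP [VP [V chased]] [Conj and] [VP [V admired]]]]]
The difference turns on whether NP → NP PP is used at the relevant span, versus an alternative expansion of NP.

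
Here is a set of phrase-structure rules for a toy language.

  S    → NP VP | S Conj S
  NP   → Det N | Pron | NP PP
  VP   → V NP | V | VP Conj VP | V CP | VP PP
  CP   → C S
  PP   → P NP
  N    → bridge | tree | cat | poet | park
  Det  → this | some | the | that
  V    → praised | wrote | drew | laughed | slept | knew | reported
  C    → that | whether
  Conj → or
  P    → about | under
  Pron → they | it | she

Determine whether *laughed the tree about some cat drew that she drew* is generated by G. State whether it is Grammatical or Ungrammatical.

For S → NP VP, no prefix of the string parses as an NP. The alternative S rule S → S Conj S likewise has no satisfying split.

Ungrammatical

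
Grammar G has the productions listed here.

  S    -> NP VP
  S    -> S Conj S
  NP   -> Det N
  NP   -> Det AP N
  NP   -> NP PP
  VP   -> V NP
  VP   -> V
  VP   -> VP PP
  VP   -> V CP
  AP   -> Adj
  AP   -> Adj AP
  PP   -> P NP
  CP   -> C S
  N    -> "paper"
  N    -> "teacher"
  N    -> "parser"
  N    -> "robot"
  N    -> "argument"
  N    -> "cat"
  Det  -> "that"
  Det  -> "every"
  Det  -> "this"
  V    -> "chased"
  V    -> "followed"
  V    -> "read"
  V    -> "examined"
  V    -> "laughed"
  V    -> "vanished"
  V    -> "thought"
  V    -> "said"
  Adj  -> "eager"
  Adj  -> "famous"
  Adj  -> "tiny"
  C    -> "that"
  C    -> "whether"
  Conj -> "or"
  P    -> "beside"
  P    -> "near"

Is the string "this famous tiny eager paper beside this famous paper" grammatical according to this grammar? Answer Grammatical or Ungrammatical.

Ungrammatical

For S → NP VP, the only prefix that parses as NP is 'this famous tiny eager paper', but the remainder 'beside this famous paper' is not a VP under these rules. The alternative S rule S → S Conj S likewise has no satisfying split.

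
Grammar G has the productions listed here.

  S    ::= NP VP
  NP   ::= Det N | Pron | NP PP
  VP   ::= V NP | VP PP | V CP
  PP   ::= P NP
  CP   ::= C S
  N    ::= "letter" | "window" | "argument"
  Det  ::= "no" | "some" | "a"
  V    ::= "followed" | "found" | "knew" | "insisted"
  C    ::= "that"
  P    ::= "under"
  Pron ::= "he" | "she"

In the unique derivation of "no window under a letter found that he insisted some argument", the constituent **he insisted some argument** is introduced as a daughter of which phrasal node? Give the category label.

S
  NP
    NP
      Det: no
      N: window
    PP
      P: under
      NP
        Det: a
        N: letter
  VP
    V: found
    CP
      C: that
      S
        NP
          Pron: he
        VP
          V: insisted
          NP
            Det: some
            N: argument
The span 'he insisted some argument' is the S node built by S → NP VP.
Its mother is the CP built by CP → C S.

CP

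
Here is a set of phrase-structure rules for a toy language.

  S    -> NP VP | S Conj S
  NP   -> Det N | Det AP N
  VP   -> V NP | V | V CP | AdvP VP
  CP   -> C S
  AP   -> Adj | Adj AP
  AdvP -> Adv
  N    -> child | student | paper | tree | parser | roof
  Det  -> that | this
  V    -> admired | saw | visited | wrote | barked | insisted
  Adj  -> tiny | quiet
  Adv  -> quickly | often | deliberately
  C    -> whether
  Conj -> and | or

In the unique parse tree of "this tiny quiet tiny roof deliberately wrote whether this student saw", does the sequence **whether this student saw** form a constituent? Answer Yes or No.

[S [NP [Det this] [AP [Adj tiny] [AP [Adj quiet] [AP [Adj tiny]]]] [N roof]] [VP [AdvP [Adv deliberately]] [VP [V wrote] [CP [C whether] [S [NP [Det this] [N student]] [VP [V saw]]]]]]]
The words 'whether this student saw' are exhaustively dominated by a single CP node (built by CP → C S), so they form a constituent.

Yes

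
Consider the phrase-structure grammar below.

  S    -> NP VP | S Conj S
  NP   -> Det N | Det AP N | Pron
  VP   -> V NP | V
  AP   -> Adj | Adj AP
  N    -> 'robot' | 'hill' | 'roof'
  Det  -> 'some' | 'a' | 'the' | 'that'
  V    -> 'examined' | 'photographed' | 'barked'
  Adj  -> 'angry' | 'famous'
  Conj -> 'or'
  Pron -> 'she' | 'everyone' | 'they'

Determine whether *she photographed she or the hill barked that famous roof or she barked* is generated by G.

S
  S
    NP
      Pron: she
    VP
      V: photographed
      NP
        Pron: she
  Conj: or
  S
    S
      NP
        Det: the
        N: hill
      VP
        V: barked
        NP
          Det: that
          AP
            Adj: famous
          N: roof
    Conj: or
    S
      NP
        Pron: she
      VP
        V: barked
Every word is introduced by a lexical rule and the phrasal rules combine the resulting categories into a single S.

Grammatical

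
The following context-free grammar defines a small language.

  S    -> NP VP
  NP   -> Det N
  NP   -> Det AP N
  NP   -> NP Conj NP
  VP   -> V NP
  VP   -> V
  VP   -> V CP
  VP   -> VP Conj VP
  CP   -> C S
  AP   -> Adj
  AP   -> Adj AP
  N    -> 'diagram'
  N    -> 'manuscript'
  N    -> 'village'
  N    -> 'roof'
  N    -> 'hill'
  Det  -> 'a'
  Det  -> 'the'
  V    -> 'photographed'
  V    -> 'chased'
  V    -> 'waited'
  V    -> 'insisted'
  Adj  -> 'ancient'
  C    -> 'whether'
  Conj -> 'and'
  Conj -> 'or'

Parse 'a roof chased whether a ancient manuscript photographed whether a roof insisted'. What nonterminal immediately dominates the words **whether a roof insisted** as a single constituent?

CP

S
  NP
    Det: a
    N: roof
  VP
    V: chased
    CP
      C: whether
      S
        NP
          Det: a
          AP
            Adj: ancient
          N: manuscript
        VP
          V: photographed
          CP
            C: whether
            S
              NP
                Det: a
                N: roof
              VP
                V: insisted
The span 'whether a roof insisted' is the CP node built by CP → C S.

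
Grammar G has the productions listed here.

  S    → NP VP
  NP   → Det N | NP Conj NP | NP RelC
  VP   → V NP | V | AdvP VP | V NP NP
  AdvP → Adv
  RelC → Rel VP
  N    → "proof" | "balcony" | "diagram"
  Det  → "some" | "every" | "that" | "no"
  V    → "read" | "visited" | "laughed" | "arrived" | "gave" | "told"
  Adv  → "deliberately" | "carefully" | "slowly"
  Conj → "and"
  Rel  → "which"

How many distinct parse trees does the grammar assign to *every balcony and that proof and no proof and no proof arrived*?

5

Two of the 5 distinct bracketings:
[S [NP [NP [Det every] [N balcony]] [Conj and] [NP [NP [Det that] [N proof]] [Conj and] [NP [NP [Det no] [N proof]] [Conj and] [NP [Det no] [N proof]]]]] [VP [V arrived]]]
[S [NP [NP [Det every] [N balcony]] [Conj and] [NP [NP [NP [Det that] [N proof]] [Conj and] [NP [Det no] [N proof]]] [Conj and] [NP [Det no] [N proof]]]] [VP [V arrived]]]
The trees differ in how a recursive rule is bracketed over the same span.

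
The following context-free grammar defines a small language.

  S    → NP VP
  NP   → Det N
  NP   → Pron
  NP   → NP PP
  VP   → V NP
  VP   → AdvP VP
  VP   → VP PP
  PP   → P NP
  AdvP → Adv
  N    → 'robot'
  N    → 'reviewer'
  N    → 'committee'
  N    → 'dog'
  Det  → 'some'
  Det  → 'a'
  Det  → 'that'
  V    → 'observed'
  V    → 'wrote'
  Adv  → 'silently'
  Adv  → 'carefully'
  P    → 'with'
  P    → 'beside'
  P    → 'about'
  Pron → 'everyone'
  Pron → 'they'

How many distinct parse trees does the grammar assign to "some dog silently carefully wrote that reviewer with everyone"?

4

Two of the 4 distinct bracketings:
[S [NP [Det some] [N dog]] [VP [AdvP [Adv silently]] [VP [AdvP [Adv carefully]] [VP [V wrote] [NP [NP [Det that] [N reviewer]] [PP [P with] [NP [Pron everyone]]]]]]]]
[S [NP [Det some] [N dog]] [VP [AdvP [Adv silently]] [VP [AdvP [Adv carefully]] [VP [VP [V wrote] [NP [Det that] [N reviewer]]] [PP [P with] [NP [Pron everyone]]]]]]]
The difference turns on whether NP → NP PP is used at the relevant span, versus an alternative expansion of NP.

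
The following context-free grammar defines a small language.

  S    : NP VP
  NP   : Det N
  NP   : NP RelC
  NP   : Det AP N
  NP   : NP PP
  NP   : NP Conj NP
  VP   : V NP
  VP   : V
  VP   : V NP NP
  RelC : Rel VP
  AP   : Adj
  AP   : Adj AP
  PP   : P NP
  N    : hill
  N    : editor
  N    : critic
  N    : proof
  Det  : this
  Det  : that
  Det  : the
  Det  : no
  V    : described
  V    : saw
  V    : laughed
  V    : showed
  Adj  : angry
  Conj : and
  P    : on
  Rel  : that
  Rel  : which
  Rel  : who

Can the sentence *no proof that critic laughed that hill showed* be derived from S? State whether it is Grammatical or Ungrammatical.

For S → NP VP, the only prefix that parses as NP is 'no proof', but the remainder 'that critic laughed that hill showed' is not a VP under these rules.

Ungrammatical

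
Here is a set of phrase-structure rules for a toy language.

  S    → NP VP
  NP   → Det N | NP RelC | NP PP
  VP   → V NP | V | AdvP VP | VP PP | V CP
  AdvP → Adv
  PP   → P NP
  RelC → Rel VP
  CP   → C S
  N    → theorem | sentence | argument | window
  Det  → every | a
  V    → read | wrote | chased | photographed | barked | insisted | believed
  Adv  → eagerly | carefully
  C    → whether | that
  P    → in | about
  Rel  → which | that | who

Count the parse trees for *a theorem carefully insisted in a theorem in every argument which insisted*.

Two of the 7 distinct bracketings:
[S [NP [Det a] [N theorem]] [VP [AdvP [Adv carefully]] [VP [VP [V insisted]] [PP [P in] [NP [NP [NP [Det a] [N theorem]] [PP [P in] [NP [Det every] [N argument]]]] [RelC [Rel which] [VP [V insisted]]]]]]]]
[S [NP [Det a] [N theorem]] [VP [AdvP [Adv carefully]] [VP [VP [V insisted]] [PP [P in] [NP [NP [Det a] [N theorem]] [PP [P in] [NP [NP [Det every] [N argument]] [RelC [Rel which] [VP [V insisted]]]]]]]]]]
The trees differ in how a recursive rule is bracketed over the same span.

7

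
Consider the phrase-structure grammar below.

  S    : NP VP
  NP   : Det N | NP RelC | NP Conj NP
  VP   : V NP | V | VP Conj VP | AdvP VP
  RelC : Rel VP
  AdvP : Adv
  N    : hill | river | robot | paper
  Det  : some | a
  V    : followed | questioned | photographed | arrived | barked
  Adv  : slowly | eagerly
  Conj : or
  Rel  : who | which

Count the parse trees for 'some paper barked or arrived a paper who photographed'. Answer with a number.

[S [NP [Det some] [N paper]] [VP [VP [V barked]] [Conj or] [VP [V arrived] [NP [NP [Det a] [N paper]] [RelC [Rel who] [VP [V photographed]]]]]]]
No rule offers an alternative attachment or grouping for any span, so this is the only derivation.

1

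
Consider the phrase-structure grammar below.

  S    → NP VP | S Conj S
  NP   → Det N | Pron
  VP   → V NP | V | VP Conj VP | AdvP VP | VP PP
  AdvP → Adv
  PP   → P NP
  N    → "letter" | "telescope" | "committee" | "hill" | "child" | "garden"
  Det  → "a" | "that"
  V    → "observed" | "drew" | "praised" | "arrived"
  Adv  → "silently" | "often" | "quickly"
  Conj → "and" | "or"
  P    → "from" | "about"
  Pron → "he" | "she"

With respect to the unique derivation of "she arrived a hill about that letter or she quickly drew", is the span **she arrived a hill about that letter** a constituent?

[S [S [NP [Pron she]] [VP [VP [V arrived] [NP [Det a] [N hill]]] [PP [P about] [NP [Det that] [N letter]]]]] [Conj or] [S [NP [Pron she]] [VP [AdvP [Adv quickly]] [VP [V drew]]]]]
The words 'she arrived a hill about that letter' are exhaustively dominated by a single S node (built by S → NP VP), so they form a constituent.

Yes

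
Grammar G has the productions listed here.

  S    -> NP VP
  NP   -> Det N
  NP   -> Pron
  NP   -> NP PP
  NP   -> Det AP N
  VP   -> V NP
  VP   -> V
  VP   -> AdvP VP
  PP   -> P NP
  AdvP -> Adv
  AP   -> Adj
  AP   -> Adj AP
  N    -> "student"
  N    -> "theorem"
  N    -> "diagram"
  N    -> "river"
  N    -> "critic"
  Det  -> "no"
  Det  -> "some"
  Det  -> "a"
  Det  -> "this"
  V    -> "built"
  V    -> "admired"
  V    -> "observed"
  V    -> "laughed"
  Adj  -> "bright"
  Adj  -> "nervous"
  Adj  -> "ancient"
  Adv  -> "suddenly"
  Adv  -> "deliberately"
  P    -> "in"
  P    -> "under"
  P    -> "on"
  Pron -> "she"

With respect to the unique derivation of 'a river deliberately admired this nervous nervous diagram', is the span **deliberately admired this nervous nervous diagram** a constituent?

Yes

[S [NP [Det a] [N river]] [VP [AdvP [Adv deliberately]] [VP [V admired] [NP [Det this] [AP [Adj nervous] [AP [Adj nervous]]] [N diagram]]]]]
The words 'deliberately admired this nervous nervous diagram' are exhaustively dominated by a single VP node (built by VP → AdvP VP), so they form a constituent.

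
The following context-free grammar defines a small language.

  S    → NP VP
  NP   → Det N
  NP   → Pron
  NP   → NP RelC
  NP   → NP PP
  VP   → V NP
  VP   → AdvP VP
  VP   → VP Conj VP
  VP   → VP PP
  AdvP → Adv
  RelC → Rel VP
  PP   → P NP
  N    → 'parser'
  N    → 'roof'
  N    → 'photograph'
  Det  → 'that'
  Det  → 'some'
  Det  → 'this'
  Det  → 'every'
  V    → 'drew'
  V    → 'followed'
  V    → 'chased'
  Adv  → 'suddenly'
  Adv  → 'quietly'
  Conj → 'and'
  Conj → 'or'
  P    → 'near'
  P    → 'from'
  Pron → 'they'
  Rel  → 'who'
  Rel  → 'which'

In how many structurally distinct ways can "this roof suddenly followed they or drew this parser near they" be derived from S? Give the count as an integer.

7

Two of the 7 distinct bracketings:
[S [NP [Det this] [N roof]] [VP [AdvP [Adv suddenly]] [VP [VP [V followed] [NP [Pron they]]] [Conj or] [VP [V drew] [NP [NP [Det this] [N parser]] [PP [P near] [NP [Pron they]]]]]]]]
[S [NP [Det this] [N roof]] [VP [AdvP [Adv suddenly]] [VP [VP [V followed] [NP [Pron they]]] [Conj or] [VP [VP [V drew] [NP [Det this] [N parser]]] [PP [P near] [NP [Pron they]]]]]]]
The difference turns on whether NP → NP PP is used at the relevant span, versus an alternative expansion of NP.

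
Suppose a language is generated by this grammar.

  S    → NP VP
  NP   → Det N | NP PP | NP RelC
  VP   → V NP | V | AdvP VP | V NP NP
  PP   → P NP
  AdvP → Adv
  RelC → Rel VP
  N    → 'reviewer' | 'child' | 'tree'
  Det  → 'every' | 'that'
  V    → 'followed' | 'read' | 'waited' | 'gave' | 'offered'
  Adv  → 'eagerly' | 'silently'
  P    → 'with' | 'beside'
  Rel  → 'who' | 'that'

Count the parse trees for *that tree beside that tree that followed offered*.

The two bracketings:
[S [NP [NP [Det that] [N tree]] [PP [P beside] [NP [NP [Det that] [N tree]] [RelC [Rel that] [VP [V followed]]]]]] [VP [V offered]]]
[S [NP [NP [NP [Det that] [N tree]] [PP [P beside] [NP [Det that] [N tree]]]] [RelC [Rel that] [VP [V followed]]]] [VP [V offered]]]
The trees differ in how a recursive rule is bracketed over the same span.

2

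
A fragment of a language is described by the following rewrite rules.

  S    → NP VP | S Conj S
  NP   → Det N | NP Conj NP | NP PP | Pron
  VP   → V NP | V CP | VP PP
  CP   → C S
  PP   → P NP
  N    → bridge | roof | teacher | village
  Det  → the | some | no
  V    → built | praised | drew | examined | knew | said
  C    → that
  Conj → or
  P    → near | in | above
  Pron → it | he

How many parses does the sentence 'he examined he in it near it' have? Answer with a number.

Two of the 5 distinct bracketings:
[S [NP [Pron he]] [VP [V examined] [NP [NP [Pron he]] [PP [P in] [NP [NP [Pron it]] [PP [P near] [NP [Pron it]]]]]]]]
[S [NP [Pron he]] [VP [V examined] [NP [NP [NP [Pron he]] [PP [P in] [NP [Pron it]]]] [PP [P near] [NP [Pron it]]]]]]
The trees differ in how a recursive rule is bracketed over the same span.

5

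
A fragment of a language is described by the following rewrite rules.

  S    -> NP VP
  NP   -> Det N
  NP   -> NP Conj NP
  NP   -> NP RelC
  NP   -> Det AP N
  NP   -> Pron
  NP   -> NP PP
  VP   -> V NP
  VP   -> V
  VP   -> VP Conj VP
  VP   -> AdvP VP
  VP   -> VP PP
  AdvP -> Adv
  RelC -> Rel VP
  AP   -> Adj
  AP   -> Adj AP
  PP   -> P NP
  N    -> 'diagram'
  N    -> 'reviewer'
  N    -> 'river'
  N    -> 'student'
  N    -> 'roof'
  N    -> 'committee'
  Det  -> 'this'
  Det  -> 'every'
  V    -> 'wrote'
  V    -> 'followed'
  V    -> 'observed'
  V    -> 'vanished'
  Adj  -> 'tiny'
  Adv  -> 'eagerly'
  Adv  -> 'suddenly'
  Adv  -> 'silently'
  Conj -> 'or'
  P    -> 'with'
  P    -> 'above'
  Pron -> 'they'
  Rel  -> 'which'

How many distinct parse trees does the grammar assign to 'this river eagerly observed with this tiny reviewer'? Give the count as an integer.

The two bracketings:
[S [NP [Det this] [N river]] [VP [AdvP [Adv eagerly]] [VP [VP [V observed]] [PP [P with] [NP [Det this] [AP [Adj tiny]] [N reviewer]]]]]]
[S [NP [Det this] [N river]] [VP [VP [AdvP [Adv eagerly]] [VP [V observed]]] [PP [P with] [NP [Det this] [AP [Adj tiny]] [N reviewer]]]]]
The trees differ in how a recursive rule is bracketed over the same span.

2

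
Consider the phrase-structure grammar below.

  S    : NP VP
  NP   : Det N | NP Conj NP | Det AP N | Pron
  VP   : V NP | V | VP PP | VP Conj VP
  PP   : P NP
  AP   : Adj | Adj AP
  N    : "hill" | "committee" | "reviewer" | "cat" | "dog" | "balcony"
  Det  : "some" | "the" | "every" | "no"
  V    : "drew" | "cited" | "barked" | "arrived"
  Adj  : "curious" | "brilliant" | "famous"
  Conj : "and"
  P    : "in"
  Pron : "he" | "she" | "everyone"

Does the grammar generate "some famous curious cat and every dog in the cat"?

For S → NP VP, every NP-prefix leaves a non-VP remainder: after 'some famous curious cat' the remainder is not a VP; after 'some famous curious cat and every dog' the remainder is not a VP.

Ungrammatical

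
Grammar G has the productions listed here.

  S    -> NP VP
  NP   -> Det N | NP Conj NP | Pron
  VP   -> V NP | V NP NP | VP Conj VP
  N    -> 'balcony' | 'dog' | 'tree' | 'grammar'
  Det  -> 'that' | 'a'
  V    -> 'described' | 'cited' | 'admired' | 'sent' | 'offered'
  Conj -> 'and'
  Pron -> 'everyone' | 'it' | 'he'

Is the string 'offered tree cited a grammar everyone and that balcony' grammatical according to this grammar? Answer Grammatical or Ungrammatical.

Ungrammatical

A V word can never sit immediately before an N word in any string this grammar generates, so the substring 'offered tree' rules out a derivation.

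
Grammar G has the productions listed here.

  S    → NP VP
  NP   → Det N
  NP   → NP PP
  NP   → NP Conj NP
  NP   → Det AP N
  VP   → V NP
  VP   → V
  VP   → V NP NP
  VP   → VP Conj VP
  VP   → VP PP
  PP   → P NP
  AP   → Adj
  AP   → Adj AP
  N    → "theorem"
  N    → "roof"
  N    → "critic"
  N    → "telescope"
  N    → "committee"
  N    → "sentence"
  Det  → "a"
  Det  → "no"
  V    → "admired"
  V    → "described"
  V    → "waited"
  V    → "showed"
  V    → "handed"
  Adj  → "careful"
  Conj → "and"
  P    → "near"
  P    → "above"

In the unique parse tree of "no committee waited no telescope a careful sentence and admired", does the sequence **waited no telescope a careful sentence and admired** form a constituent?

Yes

[S [NP [Det no] [N committee]] [VP [VP [V waited] [NP [Det no] [N telescope]] [NP [Det a] [AP [Adj careful]] [N sentence]]] [Conj and] [VP [V admired]]]]
The words 'waited no telescope a careful sentence and admired' are exhaustively dominated by a single VP node (built by VP → VP Conj VP), so they form a constituent.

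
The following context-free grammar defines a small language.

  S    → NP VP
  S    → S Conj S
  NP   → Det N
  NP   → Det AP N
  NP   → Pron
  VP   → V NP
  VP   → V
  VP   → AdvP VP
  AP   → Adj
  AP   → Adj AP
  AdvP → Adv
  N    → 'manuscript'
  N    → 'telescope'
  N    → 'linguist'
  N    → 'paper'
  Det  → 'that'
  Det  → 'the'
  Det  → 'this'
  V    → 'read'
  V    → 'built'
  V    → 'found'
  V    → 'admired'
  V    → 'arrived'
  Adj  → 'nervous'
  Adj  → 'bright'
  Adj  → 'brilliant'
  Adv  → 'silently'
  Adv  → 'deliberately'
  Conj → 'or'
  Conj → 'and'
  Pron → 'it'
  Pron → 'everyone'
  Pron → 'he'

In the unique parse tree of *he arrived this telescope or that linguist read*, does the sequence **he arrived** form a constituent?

[S [S [NP [Pron he]] [VP [V arrived] [NP [Det this] [N telescope]]]] [Conj or] [S [NP [Det that] [N linguist]] [VP [V read]]]]
The smallest constituent containing 'he arrived' is the S spanning 'he arrived this telescope'; no single node in the tree dominates exactly the given words.

No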